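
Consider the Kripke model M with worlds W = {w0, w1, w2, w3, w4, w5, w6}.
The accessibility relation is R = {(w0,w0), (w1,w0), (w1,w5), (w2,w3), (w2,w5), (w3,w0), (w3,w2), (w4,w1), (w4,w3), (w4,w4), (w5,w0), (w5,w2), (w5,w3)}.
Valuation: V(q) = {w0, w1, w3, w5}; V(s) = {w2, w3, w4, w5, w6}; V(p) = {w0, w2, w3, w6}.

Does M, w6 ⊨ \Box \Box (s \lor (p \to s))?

At w6: no accessible worlds, so \Box \Box (s \lor (p \to s)) holds vacuously.

Yes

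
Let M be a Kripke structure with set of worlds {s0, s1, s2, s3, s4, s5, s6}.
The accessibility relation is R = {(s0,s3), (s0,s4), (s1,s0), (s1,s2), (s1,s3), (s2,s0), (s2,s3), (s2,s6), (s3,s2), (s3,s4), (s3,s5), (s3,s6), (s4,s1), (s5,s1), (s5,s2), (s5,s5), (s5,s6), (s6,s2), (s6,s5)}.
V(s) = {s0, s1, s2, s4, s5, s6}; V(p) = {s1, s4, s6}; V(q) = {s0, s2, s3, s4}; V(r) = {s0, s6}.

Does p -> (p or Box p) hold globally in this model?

Let φ = p -> (p or Box p). Evaluate φ at each world:
  s0 (successors {s3, s4}): φ is true.
  s1 (successors {s0, s2, s3}): φ is true.
  s2 (successors {s0, s3, s6}): φ is true.
  s3 (successors {s2, s4, s5, s6}): φ is true.
  s4 (successors {s1}): φ is true.
  s5 (successors {s1, s2, s5, s6}): φ is true.
  s6 (successors {s2, s5}): φ is true.
For instance, at s1:
  At s1: p is true, p or Box p is true, so p -> (p or Box p) is true.
    At s1: p is true, Box p is false, so p or Box p is true.
      At s1: Box p requires p at every successor {s0, s2, s3}.
        p fails at s0, so Box p is false at s1.

Yes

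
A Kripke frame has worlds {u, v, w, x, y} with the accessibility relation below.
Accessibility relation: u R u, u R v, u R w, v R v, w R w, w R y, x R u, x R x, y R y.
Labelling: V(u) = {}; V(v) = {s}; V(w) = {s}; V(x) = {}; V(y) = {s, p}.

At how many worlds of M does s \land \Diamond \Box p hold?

Let φ = s \land \Diamond \Box p. Evaluate φ at each world:
  u (successors {u, v, w}): φ is false.
  v (successors {v}): φ is false.
  w (successors {w, y}): φ is true.
  x (successors {u, x}): φ is false.
  y (successors {y}): φ is true.
For instance, at u:
  At u: s is false, \Diamond \Box p is false, so s \land \Diamond \Box p is false.
    At u: \Diamond \Box p requires \Box p at some successor in {u, v, w}.
      At u: \Box p is false.
      At v: \Box p is false.
      At w: \Box p is false.
    So \Diamond \Box p is false at u.
Satisfying worlds: {w, y}

2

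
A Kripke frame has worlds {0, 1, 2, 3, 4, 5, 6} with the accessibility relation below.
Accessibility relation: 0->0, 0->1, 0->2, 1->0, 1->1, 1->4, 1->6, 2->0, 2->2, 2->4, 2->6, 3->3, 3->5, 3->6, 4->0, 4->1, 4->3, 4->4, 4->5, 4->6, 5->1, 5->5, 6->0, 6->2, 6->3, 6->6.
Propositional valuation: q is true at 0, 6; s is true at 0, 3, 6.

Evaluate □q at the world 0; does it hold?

At 0: □q requires q at every successor {0, 1, 2}.
  q fails at 1, so □q is false at 0.

No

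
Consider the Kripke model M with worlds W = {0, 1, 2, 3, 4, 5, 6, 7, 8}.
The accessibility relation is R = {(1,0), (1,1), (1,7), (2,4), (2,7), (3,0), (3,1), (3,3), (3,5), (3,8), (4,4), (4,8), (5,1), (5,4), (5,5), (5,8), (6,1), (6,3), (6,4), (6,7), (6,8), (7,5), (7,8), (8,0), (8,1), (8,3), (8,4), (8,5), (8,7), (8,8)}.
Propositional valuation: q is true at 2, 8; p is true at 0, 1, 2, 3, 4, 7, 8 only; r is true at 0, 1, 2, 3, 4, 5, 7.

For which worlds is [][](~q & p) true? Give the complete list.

0

Let φ = [][](~q & p). Evaluate φ at each world:
  0 (successors ∅): φ is true.
  1 (successors {0, 1, 7}): φ is false.
  2 (successors {4, 7}): φ is false.
  3 (successors {0, 1, 3, 5, 8}): φ is false.
  4 (successors {4, 8}): φ is false.
  5 (successors {1, 4, 5, 8}): φ is false.
  6 (successors {1, 3, 4, 7, 8}): φ is false.
  7 (successors {5, 8}): φ is false.
  8 (successors {0, 1, 3, 4, 5, 7, 8}): φ is false.
For instance, at 4:
  At 4: [][](~q & p) requires [](~q & p) at every successor {4, 8}.
    [](~q & p) fails at 4, so [][](~q & p) is false at 4.
      At 4: [](~q & p) requires ~q & p at every successor {4, 8}.
        ~q & p fails at 8, so [](~q & p) is false at 4.
Satisfying worlds: {0}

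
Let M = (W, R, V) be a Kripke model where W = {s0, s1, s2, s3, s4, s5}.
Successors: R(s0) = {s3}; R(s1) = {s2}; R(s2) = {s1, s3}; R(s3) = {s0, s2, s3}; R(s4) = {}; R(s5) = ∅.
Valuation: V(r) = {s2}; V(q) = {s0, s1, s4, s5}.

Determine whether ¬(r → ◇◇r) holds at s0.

At s0: r → ◇◇r is true, so ¬(r → ◇◇r) is false.
  At s0: r is false, ◇◇r is true, so r → ◇◇r is true.
    At s0: ◇◇r requires ◇r at some successor in {s3}.
      ◇r holds at s3, so ◇◇r is true at s0.

No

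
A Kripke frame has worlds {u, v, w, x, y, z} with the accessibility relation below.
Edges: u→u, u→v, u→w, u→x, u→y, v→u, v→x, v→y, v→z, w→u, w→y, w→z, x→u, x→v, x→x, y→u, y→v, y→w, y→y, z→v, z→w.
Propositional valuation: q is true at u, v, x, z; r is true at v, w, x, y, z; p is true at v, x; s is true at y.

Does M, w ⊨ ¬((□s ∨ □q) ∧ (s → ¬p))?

Yes

At w: (□s ∨ □q) ∧ (s → ¬p) is false, so ¬((□s ∨ □q) ∧ (s → ¬p)) is true.
  At w: □s ∨ □q is false, s → ¬p is true, so (□s ∨ □q) ∧ (s → ¬p) is false.
    At w: □s is false, □q is false, so □s ∨ □q is false.
      At w: □s requires s at every successor {u, y, z}.
        s fails at u, so □s is false at w.
      At w: □q requires q at every successor {u, y, z}.
        q fails at y, so □q is false at w.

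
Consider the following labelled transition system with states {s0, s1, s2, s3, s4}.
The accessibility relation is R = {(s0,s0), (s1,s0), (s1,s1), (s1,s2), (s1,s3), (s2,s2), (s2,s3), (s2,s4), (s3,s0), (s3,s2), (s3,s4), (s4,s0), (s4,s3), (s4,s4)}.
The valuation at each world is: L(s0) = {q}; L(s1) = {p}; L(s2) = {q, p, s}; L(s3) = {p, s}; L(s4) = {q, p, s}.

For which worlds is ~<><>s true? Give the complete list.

s0

Recall that <>ψ holds at a world iff ψ holds at some accessible world.
Let φ = ~<><>s. Evaluate φ at each world:
  s0 (successors {s0}): φ is true.
  s1 (successors {s0, s1, s2, s3}): φ is false.
  s2 (successors {s2, s3, s4}): φ is false.
  s3 (successors {s0, s2, s4}): φ is false.
  s4 (successors {s0, s3, s4}): φ is false.
For instance, at s3:
  At s3: <><>s is true, so ~<><>s is false.
    At s3: <><>s requires <>s at some successor in {s0, s2, s4}.
      <>s holds at s2, so <><>s is true at s3.
Satisfying worlds: {s0}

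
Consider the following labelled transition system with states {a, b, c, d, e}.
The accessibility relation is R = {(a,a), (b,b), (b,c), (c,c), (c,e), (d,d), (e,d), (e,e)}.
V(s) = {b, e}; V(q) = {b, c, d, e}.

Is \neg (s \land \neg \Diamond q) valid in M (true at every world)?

Let φ = \neg (s \land \neg \Diamond q). Evaluate φ at each world:
  a (successors {a}): φ is true.
  b (successors {b, c}): φ is true.
  c (successors {c, e}): φ is true.
  d (successors {d}): φ is true.
  e (successors {d, e}): φ is true.
For instance, at d:
  At d: s \land \neg \Diamond q is false, so \neg (s \land \neg \Diamond q) is true.
    At d: s is false, \neg \Diamond q is false, so s \land \neg \Diamond q is false.
      At d: \Diamond q is true, so \neg \Diamond q is false.

Yes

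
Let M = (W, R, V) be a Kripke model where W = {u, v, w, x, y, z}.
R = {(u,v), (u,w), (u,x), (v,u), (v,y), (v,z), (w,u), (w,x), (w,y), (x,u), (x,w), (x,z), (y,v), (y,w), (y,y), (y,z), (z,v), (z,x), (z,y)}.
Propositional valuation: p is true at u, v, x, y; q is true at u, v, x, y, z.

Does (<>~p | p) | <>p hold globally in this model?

Let φ = (<>~p | p) | <>p. Evaluate φ at each world:
  u (successors {v, w, x}): φ is true.
  v (successors {u, y, z}): φ is true.
  w (successors {u, x, y}): φ is true.
  x (successors {u, w, z}): φ is true.
  y (successors {v, w, y, z}): φ is true.
  z (successors {v, x, y}): φ is true.
For instance, at v:
  At v: <>~p | p is true, <>p is true, so (<>~p | p) | <>p is true.
    At v: <>~p is true, p is true, so <>~p | p is true.
      At v: <>~p requires ~p at some successor in {u, y, z}.
        ~p holds at z, so <>~p is true at v.
    At v: <>p requires p at some successor in {u, y, z}.
      p holds at u, so <>p is true at v.

Yes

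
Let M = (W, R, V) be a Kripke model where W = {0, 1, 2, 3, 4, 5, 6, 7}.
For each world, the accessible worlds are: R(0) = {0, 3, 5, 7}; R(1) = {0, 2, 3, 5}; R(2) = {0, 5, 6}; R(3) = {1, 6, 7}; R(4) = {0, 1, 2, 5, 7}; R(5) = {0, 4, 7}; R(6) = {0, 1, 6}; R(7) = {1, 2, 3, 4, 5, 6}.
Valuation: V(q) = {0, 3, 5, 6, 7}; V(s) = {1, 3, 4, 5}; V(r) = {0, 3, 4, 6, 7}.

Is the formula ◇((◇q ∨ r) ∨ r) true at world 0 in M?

Yes

At 0: ◇((◇q ∨ r) ∨ r) requires (◇q ∨ r) ∨ r at some successor in {0, 3, 5, 7}.
  (◇q ∨ r) ∨ r holds at 0, so ◇((◇q ∨ r) ∨ r) is true at 0.
    At 0: ◇q ∨ r is true, r is true, so (◇q ∨ r) ∨ r is true.
      At 0: ◇q is true, r is true, so ◇q ∨ r is true.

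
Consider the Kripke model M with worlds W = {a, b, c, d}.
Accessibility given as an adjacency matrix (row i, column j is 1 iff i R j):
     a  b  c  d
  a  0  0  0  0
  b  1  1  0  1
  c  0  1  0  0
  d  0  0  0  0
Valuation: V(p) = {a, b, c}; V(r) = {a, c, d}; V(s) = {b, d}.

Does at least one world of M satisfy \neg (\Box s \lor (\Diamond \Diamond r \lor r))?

No

Recall that \Box ψ holds at a world iff ψ holds at every accessible world, and \Diamond ψ holds iff ψ holds at some accessible world.
Let φ = \neg (\Box s \lor (\Diamond \Diamond r \lor r)). Evaluate φ at each world:
  a (successors ∅): φ is false.
  b (successors {a, b, d}): φ is false.
  c (successors {b}): φ is false.
  d (successors ∅): φ is false.
For instance, at b:
  At b: \Box s \lor (\Diamond \Diamond r \lor r) is true, so \neg (\Box s \lor (\Diamond \Diamond r \lor r)) is false.
    At b: \Box s is false, \Diamond \Diamond r \lor r is true, so \Box s \lor (\Diamond \Diamond r \lor r) is true.
      At b: \Box s requires s at every successor {a, b, d}.
        s fails at a, so \Box s is false at b.
      At b: \Diamond \Diamond r is true, r is false, so \Diamond \Diamond r \lor r is true.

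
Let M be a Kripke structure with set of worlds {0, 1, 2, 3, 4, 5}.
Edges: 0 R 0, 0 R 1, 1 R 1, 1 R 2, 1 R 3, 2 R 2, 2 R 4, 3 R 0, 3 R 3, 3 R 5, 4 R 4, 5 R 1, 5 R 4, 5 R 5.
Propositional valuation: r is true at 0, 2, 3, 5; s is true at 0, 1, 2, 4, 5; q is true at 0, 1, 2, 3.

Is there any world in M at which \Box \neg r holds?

Recall that \Box ψ holds at a world iff ψ holds at every accessible world, and \Diamond ψ holds iff ψ holds at some accessible world.
Let φ = \Box \neg r. Evaluate φ at each world:
  0 (successors {0, 1}): φ is false.
  1 (successors {1, 2, 3}): φ is false.
  2 (successors {2, 4}): φ is false.
  3 (successors {0, 3, 5}): φ is false.
  4 (successors {4}): φ is true.
  5 (successors {1, 4, 5}): φ is false.
Detail at 4 (witness):
  At 4: \Box \neg r requires \neg r at every successor {4}.
    At 4: \neg r is true.
  So \Box \neg r is true at 4.

Yes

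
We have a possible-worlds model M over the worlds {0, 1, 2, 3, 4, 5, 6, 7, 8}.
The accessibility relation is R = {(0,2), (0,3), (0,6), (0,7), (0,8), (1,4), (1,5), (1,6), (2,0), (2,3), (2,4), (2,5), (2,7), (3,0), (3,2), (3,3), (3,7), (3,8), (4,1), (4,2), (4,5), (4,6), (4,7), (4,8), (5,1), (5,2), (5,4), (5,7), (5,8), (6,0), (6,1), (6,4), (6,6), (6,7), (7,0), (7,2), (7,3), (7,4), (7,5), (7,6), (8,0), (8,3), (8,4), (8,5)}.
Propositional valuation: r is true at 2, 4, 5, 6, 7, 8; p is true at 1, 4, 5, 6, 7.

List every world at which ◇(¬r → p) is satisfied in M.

0, 1, 2, 3, 4, 5, 6, 7, 8

Let φ = ◇(¬r → p). Evaluate φ at each world:
  0 (successors {2, 3, 6, 7, 8}): φ is true.
  1 (successors {4, 5, 6}): φ is true.
  2 (successors {0, 3, 4, 5, 7}): φ is true.
  3 (successors {0, 2, 3, 7, 8}): φ is true.
  4 (successors {1, 2, 5, 6, 7, 8}): φ is true.
  5 (successors {1, 2, 4, 7, 8}): φ is true.
  6 (successors {0, 1, 4, 6, 7}): φ is true.
  7 (successors {0, 2, 3, 4, 5, 6}): φ is true.
  8 (successors {0, 3, 4, 5}): φ is true.
For instance, at 4:
  At 4: ◇(¬r → p) requires ¬r → p at some successor in {1, 2, 5, 6, 7, 8}.
    ¬r → p holds at 1, so ◇(¬r → p) is true at 4.
Satisfying worlds: {0, 1, 2, 3, 4, 5, 6, 7, 8}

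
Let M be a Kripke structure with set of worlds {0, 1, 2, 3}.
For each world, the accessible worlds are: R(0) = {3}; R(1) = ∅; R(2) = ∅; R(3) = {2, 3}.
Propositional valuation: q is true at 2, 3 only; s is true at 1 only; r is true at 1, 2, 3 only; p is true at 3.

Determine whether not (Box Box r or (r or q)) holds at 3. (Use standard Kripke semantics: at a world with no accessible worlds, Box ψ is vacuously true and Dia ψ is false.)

No

At 3: Box Box r or (r or q) is true, so not (Box Box r or (r or q)) is false.
  At 3: Box Box r is true, r or q is true, so Box Box r or (r or q) is true.
    At 3: Box Box r requires Box r at every successor {2, 3}.
      At 2: Box r is true.
      At 3: Box r is true.
    So Box Box r is true at 3.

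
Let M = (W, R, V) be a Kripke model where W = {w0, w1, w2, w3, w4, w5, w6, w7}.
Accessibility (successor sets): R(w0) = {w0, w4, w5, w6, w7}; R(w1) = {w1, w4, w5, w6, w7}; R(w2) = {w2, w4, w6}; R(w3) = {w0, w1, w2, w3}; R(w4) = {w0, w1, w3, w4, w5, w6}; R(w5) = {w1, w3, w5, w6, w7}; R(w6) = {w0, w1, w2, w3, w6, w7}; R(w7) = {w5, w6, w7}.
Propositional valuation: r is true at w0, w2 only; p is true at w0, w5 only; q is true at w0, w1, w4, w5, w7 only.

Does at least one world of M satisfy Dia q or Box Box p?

Yes

Let φ = Dia q or Box Box p. Evaluate φ at each world:
  w0 (successors {w0, w4, w5, w6, w7}): φ is true.
  w1 (successors {w1, w4, w5, w6, w7}): φ is true.
  w2 (successors {w2, w4, w6}): φ is true.
  w3 (successors {w0, w1, w2, w3}): φ is true.
  w4 (successors {w0, w1, w3, w4, w5, w6}): φ is true.
  w5 (successors {w1, w3, w5, w6, w7}): φ is true.
  w6 (successors {w0, w1, w2, w3, w6, w7}): φ is true.
  w7 (successors {w5, w6, w7}): φ is true.
Detail at w0 (witness):
  At w0: Dia q is true, Box Box p is false, so Dia q or Box Box p is true.
    At w0: Dia q requires q at some successor in {w0, w4, w5, w6, w7}.
      q holds at w0, so Dia q is true at w0.
    At w0: Box Box p requires Box p at every successor {w0, w4, w5, w6, w7}.
      Box p fails at w0, so Box Box p is false at w0.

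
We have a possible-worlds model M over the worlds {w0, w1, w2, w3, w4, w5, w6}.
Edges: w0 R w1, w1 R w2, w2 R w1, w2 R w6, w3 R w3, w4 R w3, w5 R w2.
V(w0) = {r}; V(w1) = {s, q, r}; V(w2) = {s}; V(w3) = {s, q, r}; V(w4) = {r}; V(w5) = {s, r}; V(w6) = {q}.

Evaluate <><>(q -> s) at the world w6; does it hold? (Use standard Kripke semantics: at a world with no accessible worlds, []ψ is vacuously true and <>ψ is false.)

At w6: no accessible worlds, so <><>(q -> s) is false.

No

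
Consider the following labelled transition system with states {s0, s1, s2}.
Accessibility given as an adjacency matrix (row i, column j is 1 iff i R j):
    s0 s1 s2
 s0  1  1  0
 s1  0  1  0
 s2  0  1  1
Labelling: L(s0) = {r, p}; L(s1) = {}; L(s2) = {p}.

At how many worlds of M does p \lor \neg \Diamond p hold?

Recall that \Diamond ψ holds at a world iff ψ holds at some accessible world.
Let φ = p \lor \neg \Diamond p. Evaluate φ at each world:
  s0 (successors {s0, s1}): φ is true.
  s1 (successors {s1}): φ is true.
  s2 (successors {s1, s2}): φ is true.
For instance, at s2:
  At s2: p is true, \neg \Diamond p is false, so p \lor \neg \Diamond p is true.
    At s2: \Diamond p is true, so \neg \Diamond p is false.
      At s2: \Diamond p requires p at some successor in {s1, s2}.
        p holds at s2, so \Diamond p is true at s2.
Satisfying worlds: {s0, s1, s2}

3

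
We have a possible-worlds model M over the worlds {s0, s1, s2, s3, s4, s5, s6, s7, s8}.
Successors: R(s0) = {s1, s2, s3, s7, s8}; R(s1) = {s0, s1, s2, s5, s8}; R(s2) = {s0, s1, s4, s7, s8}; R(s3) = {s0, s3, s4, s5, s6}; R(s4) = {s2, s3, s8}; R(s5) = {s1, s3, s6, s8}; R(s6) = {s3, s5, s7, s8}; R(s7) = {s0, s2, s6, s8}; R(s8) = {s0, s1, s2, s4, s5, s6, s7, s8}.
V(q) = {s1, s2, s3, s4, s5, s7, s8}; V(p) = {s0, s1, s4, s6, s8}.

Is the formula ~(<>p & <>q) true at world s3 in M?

No

At s3: <>p & <>q is true, so ~(<>p & <>q) is false.
  At s3: <>p is true, <>q is true, so <>p & <>q is true.
    At s3: <>p requires p at some successor in {s0, s3, s4, s5, s6}.
      p holds at s0, so <>p is true at s3.
    At s3: <>q requires q at some successor in {s0, s3, s4, s5, s6}.
      q holds at s3, so <>q is true at s3.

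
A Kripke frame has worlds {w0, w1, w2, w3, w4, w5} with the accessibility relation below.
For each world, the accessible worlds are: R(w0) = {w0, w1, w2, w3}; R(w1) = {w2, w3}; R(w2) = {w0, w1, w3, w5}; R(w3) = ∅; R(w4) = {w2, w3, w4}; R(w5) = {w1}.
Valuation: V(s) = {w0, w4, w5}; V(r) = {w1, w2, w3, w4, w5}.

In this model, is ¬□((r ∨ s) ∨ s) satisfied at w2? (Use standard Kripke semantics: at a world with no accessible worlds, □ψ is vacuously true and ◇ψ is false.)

No

Recall that □ψ holds at a world iff ψ holds at every accessible world, and ◇ψ holds iff ψ holds at some accessible world.
At w2: □((r ∨ s) ∨ s) is true, so ¬□((r ∨ s) ∨ s) is false.
  At w2: □((r ∨ s) ∨ s) requires (r ∨ s) ∨ s at every successor {w0, w1, w3, w5}.
    At w0: (r ∨ s) ∨ s is true.
    At w1: (r ∨ s) ∨ s is true.
    At w3: (r ∨ s) ∨ s is true.
    At w5: (r ∨ s) ∨ s is true.
  So □((r ∨ s) ∨ s) is true at w2.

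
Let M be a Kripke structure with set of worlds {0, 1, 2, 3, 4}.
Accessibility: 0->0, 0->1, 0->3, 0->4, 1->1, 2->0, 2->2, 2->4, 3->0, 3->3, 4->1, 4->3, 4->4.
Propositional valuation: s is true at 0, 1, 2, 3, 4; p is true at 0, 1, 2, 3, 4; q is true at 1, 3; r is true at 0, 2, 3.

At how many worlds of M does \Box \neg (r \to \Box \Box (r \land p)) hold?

Let φ = \Box \neg (r \to \Box \Box (r \land p)). Evaluate φ at each world:
  0 (successors {0, 1, 3, 4}): φ is false.
  1 (successors {1}): φ is false.
  2 (successors {0, 2, 4}): φ is false.
  3 (successors {0, 3}): φ is true.
  4 (successors {1, 3, 4}): φ is false.
For instance, at 1:
  At 1: \Box \neg (r \to \Box \Box (r \land p)) requires \neg (r \to \Box \Box (r \land p)) at every successor {1}.
    \neg (r \to \Box \Box (r \land p)) fails at 1, so \Box \neg (r \to \Box \Box (r \land p)) is false at 1.
      At 1: r \to \Box \Box (r \land p) is true, so \neg (r \to \Box \Box (r \land p)) is false.
Satisfying worlds: {3}

1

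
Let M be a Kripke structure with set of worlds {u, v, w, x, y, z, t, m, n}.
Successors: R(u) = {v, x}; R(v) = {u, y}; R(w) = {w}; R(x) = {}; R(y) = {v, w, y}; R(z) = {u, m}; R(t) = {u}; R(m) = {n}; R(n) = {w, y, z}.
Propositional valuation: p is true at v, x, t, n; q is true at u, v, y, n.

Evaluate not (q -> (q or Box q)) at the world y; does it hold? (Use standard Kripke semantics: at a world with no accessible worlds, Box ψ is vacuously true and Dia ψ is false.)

Recall that Box ψ holds at a world iff ψ holds at every accessible world, and Dia ψ holds iff ψ holds at some accessible world.
At y: q -> (q or Box q) is true, so not (q -> (q or Box q)) is false.
  At y: q is true, q or Box q is true, so q -> (q or Box q) is true.
    At y: q is true, Box q is false, so q or Box q is true.
      At y: Box q requires q at every successor {v, w, y}.
        q fails at w, so Box q is false at y.

No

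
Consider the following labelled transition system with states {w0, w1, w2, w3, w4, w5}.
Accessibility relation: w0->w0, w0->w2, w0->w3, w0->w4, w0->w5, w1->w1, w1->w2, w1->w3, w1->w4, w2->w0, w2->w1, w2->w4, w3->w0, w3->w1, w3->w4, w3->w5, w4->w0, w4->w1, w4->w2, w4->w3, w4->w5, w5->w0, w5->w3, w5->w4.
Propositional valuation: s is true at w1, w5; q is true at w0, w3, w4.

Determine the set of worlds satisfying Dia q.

w0, w1, w2, w3, w4, w5

Let φ = Dia q. Evaluate φ at each world:
  w0 (successors {w0, w2, w3, w4, w5}): φ is true.
  w1 (successors {w1, w2, w3, w4}): φ is true.
  w2 (successors {w0, w1, w4}): φ is true.
  w3 (successors {w0, w1, w4, w5}): φ is true.
  w4 (successors {w0, w1, w2, w3, w5}): φ is true.
  w5 (successors {w0, w3, w4}): φ is true.
For instance, at w1:
  At w1: Dia q requires q at some successor in {w1, w2, w3, w4}.
    q holds at w3, so Dia q is true at w1.
Satisfying worlds: {w0, w1, w2, w3, w4, w5}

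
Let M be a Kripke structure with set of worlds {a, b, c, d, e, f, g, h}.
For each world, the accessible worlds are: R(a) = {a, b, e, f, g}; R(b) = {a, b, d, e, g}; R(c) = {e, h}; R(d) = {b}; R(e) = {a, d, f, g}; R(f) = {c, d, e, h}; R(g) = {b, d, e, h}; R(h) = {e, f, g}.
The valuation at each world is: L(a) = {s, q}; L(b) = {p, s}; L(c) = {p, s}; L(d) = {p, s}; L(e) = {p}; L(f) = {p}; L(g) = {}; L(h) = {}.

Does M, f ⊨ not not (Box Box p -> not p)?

At f: not (Box Box p -> not p) is false, so not not (Box Box p -> not p) is true.
  At f: Box Box p -> not p is true, so not (Box Box p -> not p) is false.
    At f: Box Box p is false, not p is false, so Box Box p -> not p is true.
      At f: Box Box p requires Box p at every successor {c, d, e, h}.
        Box p fails at c, so Box Box p is false at f.

Yes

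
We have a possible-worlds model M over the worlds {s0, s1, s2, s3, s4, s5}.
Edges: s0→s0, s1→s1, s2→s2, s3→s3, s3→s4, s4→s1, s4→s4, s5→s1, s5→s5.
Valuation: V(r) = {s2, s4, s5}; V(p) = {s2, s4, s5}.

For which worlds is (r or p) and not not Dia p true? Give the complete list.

Let φ = (r or p) and not not Dia p. Evaluate φ at each world:
  s0 (successors {s0}): φ is false.
  s1 (successors {s1}): φ is false.
  s2 (successors {s2}): φ is true.
  s3 (successors {s3, s4}): φ is false.
  s4 (successors {s1, s4}): φ is true.
  s5 (successors {s1, s5}): φ is true.
For instance, at s0:
  At s0: r or p is false, not not Dia p is false, so (r or p) and not not Dia p is false.
    At s0: not Dia p is true, so not not Dia p is false.
      At s0: Dia p is false, so not Dia p is true.
Satisfying worlds: {s2, s4, s5}

s2, s4, s5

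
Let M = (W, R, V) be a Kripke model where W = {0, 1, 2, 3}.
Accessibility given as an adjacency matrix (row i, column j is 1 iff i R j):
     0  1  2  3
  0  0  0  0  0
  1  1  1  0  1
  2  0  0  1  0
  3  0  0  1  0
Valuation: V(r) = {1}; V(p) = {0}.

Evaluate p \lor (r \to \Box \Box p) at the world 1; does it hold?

At 1: p is false, r \to \Box \Box p is false, so p \lor (r \to \Box \Box p) is false.
  At 1: r is true, \Box \Box p is false, so r \to \Box \Box p is false.
    At 1: \Box \Box p requires \Box p at every successor {0, 1, 3}.
      \Box p fails at 1, so \Box \Box p is false at 1.

No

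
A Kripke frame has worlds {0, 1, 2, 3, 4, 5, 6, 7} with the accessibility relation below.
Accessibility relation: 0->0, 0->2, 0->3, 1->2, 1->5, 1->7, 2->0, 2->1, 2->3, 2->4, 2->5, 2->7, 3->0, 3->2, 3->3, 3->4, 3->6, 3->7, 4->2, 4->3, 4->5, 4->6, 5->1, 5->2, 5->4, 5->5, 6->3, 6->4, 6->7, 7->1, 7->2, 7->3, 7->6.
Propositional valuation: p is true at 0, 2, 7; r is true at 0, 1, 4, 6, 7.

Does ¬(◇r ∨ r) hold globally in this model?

Let φ = ¬(◇r ∨ r). Evaluate φ at each world:
  0 (successors {0, 2, 3}): φ is false.
  1 (successors {2, 5, 7}): φ is false.
  2 (successors {0, 1, 3, 4, 5, 7}): φ is false.
  3 (successors {0, 2, 3, 4, 6, 7}): φ is false.
  4 (successors {2, 3, 5, 6}): φ is false.
  5 (successors {1, 2, 4, 5}): φ is false.
  6 (successors {3, 4, 7}): φ is false.
  7 (successors {1, 2, 3, 6}): φ is false.
Detail at 0 (counterexample):
  At 0: ◇r ∨ r is true, so ¬(◇r ∨ r) is false.
    At 0: ◇r is true, r is true, so ◇r ∨ r is true.
      At 0: ◇r requires r at some successor in {0, 2, 3}.
        r holds at 0, so ◇r is true at 0.

No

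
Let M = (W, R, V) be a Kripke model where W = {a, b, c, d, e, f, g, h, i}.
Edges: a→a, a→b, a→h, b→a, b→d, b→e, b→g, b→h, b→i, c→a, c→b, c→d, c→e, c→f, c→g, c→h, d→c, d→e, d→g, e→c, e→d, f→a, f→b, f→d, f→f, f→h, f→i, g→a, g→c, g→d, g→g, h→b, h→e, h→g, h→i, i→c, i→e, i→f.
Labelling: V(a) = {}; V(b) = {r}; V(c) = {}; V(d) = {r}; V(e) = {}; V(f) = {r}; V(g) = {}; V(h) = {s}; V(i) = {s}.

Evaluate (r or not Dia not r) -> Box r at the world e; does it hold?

Yes

At e: r or not Dia not r is false, Box r is false, so (r or not Dia not r) -> Box r is true.
  At e: r is false, not Dia not r is false, so r or not Dia not r is false.
    At e: Dia not r is true, so not Dia not r is false.
      At e: Dia not r requires not r at some successor in {c, d}.
        not r holds at c, so Dia not r is true at e.
  At e: Box r requires r at every successor {c, d}.
    r fails at c, so Box r is false at e.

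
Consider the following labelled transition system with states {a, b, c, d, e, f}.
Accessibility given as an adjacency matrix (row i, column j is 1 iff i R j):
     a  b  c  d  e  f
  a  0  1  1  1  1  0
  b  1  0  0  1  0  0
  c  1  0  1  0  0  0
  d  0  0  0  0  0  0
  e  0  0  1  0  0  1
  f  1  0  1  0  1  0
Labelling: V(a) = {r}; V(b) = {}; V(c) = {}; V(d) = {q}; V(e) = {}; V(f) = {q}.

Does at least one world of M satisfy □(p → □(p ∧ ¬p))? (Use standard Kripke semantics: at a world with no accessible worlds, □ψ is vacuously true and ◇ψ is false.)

Yes

Let φ = □(p → □(p ∧ ¬p)). Evaluate φ at each world:
  a (successors {b, c, d, e}): φ is true.
  b (successors {a, d}): φ is true.
  c (successors {a, c}): φ is true.
  d (successors ∅): φ is true.
  e (successors {c, f}): φ is true.
  f (successors {a, c, e}): φ is true.
Detail at a (witness):
  At a: □(p → □(p ∧ ¬p)) requires p → □(p ∧ ¬p) at every successor {b, c, d, e}.
    At b: p → □(p ∧ ¬p) is true.
    At c: p → □(p ∧ ¬p) is true.
    At d: p → □(p ∧ ¬p) is true.
    At e: p → □(p ∧ ¬p) is true.
  So □(p → □(p ∧ ¬p)) is true at a.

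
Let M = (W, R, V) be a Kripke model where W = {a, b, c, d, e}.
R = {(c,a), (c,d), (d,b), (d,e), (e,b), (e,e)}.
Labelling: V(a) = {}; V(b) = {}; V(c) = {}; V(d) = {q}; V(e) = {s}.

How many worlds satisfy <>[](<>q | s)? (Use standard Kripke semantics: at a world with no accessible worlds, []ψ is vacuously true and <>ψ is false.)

Let φ = <>[](<>q | s). Evaluate φ at each world:
  a (successors ∅): φ is false.
  b (successors ∅): φ is false.
  c (successors {a, d}): φ is true.
  d (successors {b, e}): φ is true.
  e (successors {b, e}): φ is true.
For instance, at d:
  At d: <>[](<>q | s) requires [](<>q | s) at some successor in {b, e}.
    [](<>q | s) holds at b, so <>[](<>q | s) is true at d.
      At b: no accessible worlds, so [](<>q | s) holds vacuously.
Satisfying worlds: {c, d, e}

3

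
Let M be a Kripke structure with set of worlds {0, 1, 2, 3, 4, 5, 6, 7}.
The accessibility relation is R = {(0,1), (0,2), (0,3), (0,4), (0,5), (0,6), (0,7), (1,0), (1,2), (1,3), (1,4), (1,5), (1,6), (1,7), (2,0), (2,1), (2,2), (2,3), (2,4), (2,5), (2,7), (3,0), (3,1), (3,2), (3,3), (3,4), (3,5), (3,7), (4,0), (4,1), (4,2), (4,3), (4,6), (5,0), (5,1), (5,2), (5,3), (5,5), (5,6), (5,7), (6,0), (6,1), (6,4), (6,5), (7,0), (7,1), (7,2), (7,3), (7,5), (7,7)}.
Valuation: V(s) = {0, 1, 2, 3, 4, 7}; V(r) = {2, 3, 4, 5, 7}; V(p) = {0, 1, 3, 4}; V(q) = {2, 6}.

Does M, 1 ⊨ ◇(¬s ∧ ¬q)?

Yes

At 1: ◇(¬s ∧ ¬q) requires ¬s ∧ ¬q at some successor in {0, 2, 3, 4, 5, 6, 7}.
  ¬s ∧ ¬q holds at 5, so ◇(¬s ∧ ¬q) is true at 1.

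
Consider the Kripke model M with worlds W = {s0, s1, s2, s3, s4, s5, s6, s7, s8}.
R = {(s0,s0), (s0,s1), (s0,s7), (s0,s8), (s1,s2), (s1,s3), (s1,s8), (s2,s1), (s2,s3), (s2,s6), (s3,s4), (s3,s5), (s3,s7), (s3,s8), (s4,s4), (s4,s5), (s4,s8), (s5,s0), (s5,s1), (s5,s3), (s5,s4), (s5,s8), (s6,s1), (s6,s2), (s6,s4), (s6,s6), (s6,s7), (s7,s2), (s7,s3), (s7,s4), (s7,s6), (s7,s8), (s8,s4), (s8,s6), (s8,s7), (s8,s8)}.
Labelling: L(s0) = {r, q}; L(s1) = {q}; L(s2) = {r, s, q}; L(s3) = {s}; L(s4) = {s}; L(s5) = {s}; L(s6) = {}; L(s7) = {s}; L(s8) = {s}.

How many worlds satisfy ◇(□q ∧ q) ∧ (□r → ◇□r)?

Let φ = ◇(□q ∧ q) ∧ (□r → ◇□r). Evaluate φ at each world:
  s0 (successors {s0, s1, s7, s8}): φ is false.
  s1 (successors {s2, s3, s8}): φ is false.
  s2 (successors {s1, s3, s6}): φ is false.
  s3 (successors {s4, s5, s7, s8}): φ is false.
  s4 (successors {s4, s5, s8}): φ is false.
  s5 (successors {s0, s1, s3, s4, s8}): φ is false.
  s6 (successors {s1, s2, s4, s6, s7}): φ is false.
  s7 (successors {s2, s3, s4, s6, s8}): φ is false.
  s8 (successors {s4, s6, s7, s8}): φ is false.
For instance, at s0:
  At s0: ◇(□q ∧ q) is false, □r → ◇□r is true, so ◇(□q ∧ q) ∧ (□r → ◇□r) is false.
    At s0: ◇(□q ∧ q) requires □q ∧ q at some successor in {s0, s1, s7, s8}.
      At s0: □q ∧ q is false.
      At s1: □q ∧ q is false.
      At s7: □q ∧ q is false.
      At s8: □q ∧ q is false.
    So ◇(□q ∧ q) is false at s0.
    At s0: □r is false, ◇□r is false, so □r → ◇□r is true.
      At s0: □r requires r at every successor {s0, s1, s7, s8}.
        r fails at s1, so □r is false at s0.
      At s0: ◇□r requires □r at some successor in {s0, s1, s7, s8}.
        At s0: □r is false.
        At s1: □r is false.
        At s7: □r is false.
        At s8: □r is false.
      So ◇□r is false at s0.
Satisfying worlds: none.

0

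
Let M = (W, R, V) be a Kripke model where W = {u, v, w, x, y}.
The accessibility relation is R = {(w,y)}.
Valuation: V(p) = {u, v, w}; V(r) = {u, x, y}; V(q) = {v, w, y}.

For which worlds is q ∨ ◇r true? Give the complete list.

v, w, y

Let φ = q ∨ ◇r. Evaluate φ at each world:
  u (successors ∅): φ is false.
  v (successors ∅): φ is true.
  w (successors {y}): φ is true.
  x (successors ∅): φ is false.
  y (successors ∅): φ is true.
For instance, at w:
  At w: q is true, ◇r is true, so q ∨ ◇r is true.
    At w: ◇r requires r at some successor in {y}.
      r holds at y, so ◇r is true at w.
Satisfying worlds: {v, w, y}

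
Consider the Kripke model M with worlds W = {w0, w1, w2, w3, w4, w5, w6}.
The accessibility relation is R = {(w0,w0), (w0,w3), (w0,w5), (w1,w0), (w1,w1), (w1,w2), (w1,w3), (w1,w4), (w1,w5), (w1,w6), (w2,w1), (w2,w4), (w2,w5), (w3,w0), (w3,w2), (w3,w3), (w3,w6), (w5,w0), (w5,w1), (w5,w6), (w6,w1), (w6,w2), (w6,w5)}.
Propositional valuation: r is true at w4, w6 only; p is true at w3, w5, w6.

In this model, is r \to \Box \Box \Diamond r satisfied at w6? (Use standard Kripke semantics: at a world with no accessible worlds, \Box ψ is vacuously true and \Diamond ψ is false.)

At w6: r is true, \Box \Box \Diamond r is false, so r \to \Box \Box \Diamond r is false.
  At w6: \Box \Box \Diamond r requires \Box \Diamond r at every successor {w1, w2, w5}.
    \Box \Diamond r fails at w1, so \Box \Box \Diamond r is false at w6.
      At w1: \Box \Diamond r requires \Diamond r at every successor {w0, w1, w2, w3, w4, w5, w6}.
        \Diamond r fails at w0, so \Box \Diamond r is false at w1.

No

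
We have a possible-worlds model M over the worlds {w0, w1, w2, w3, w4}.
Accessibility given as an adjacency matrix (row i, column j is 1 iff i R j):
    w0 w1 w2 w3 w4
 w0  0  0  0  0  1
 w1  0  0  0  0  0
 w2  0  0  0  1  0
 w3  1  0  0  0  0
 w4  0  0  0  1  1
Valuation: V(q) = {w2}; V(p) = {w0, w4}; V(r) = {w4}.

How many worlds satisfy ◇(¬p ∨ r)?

3

Recall that ◇ψ holds at a world iff ψ holds at some accessible world.
Let φ = ◇(¬p ∨ r). Evaluate φ at each world:
  w0 (successors {w4}): φ is true.
  w1 (successors ∅): φ is false.
  w2 (successors {w3}): φ is true.
  w3 (successors {w0}): φ is false.
  w4 (successors {w3, w4}): φ is true.
For instance, at w2:
  At w2: ◇(¬p ∨ r) requires ¬p ∨ r at some successor in {w3}.
    ¬p ∨ r holds at w3, so ◇(¬p ∨ r) is true at w2.
Satisfying worlds: {w0, w2, w4}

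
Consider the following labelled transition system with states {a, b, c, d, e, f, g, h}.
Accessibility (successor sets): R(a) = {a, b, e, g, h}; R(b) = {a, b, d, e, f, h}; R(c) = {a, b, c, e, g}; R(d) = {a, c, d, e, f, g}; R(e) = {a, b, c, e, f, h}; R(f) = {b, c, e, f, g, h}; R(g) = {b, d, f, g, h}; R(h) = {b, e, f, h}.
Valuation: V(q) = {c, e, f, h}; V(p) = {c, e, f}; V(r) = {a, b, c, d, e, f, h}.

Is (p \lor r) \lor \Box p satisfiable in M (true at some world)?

Yes

Let φ = (p \lor r) \lor \Box p. Evaluate φ at each world:
  a (successors {a, b, e, g, h}): φ is true.
  b (successors {a, b, d, e, f, h}): φ is true.
  c (successors {a, b, c, e, g}): φ is true.
  d (successors {a, c, d, e, f, g}): φ is true.
  e (successors {a, b, c, e, f, h}): φ is true.
  f (successors {b, c, e, f, g, h}): φ is true.
  g (successors {b, d, f, g, h}): φ is false.
  h (successors {b, e, f, h}): φ is true.
Detail at a (witness):
  At a: p \lor r is true, \Box p is false, so (p \lor r) \lor \Box p is true.
    At a: \Box p requires p at every successor {a, b, e, g, h}.
      p fails at a, so \Box p is false at a.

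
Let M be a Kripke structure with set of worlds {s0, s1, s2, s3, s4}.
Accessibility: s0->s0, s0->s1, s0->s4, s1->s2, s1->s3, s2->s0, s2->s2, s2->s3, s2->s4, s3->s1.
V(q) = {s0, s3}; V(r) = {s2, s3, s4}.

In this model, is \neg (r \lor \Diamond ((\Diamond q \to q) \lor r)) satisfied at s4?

No

At s4: r \lor \Diamond ((\Diamond q \to q) \lor r) is true, so \neg (r \lor \Diamond ((\Diamond q \to q) \lor r)) is false.
  At s4: r is true, \Diamond ((\Diamond q \to q) \lor r) is false, so r \lor \Diamond ((\Diamond q \to q) \lor r) is true.
    At s4: no accessible worlds, so \Diamond ((\Diamond q \to q) \lor r) is false.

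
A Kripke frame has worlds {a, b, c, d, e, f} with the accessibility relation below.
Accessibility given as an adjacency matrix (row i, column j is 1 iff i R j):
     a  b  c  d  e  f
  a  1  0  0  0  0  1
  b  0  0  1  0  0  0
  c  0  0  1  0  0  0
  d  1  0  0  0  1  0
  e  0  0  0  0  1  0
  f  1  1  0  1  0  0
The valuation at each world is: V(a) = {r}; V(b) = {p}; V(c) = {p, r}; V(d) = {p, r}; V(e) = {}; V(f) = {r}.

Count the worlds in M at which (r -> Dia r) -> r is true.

Recall that Dia ψ holds at a world iff ψ holds at some accessible world.
Let φ = (r -> Dia r) -> r. Evaluate φ at each world:
  a (successors {a, f}): φ is true.
  b (successors {c}): φ is false.
  c (successors {c}): φ is true.
  d (successors {a, e}): φ is true.
  e (successors {e}): φ is false.
  f (successors {a, b, d}): φ is true.
For instance, at f:
  At f: r -> Dia r is true, r is true, so (r -> Dia r) -> r is true.
    At f: r is true, Dia r is true, so r -> Dia r is true.
      At f: Dia r requires r at some successor in {a, b, d}.
        r holds at a, so Dia r is true at f.
Satisfying worlds: {a, c, d, f}

4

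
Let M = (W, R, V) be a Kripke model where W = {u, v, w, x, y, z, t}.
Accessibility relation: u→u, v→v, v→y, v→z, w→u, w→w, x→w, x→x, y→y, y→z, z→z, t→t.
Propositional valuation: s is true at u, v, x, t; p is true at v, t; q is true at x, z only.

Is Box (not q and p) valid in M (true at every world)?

No

Recall that Box ψ holds at a world iff ψ holds at every accessible world, and Dia ψ holds iff ψ holds at some accessible world.
Let φ = Box (not q and p). Evaluate φ at each world:
  u (successors {u}): φ is false.
  v (successors {v, y, z}): φ is false.
  w (successors {u, w}): φ is false.
  x (successors {w, x}): φ is false.
  y (successors {y, z}): φ is false.
  z (successors {z}): φ is false.
  t (successors {t}): φ is true.
Detail at u (counterexample):
  At u: Box (not q and p) requires not q and p at every successor {u}.
    not q and p fails at u, so Box (not q and p) is false at u.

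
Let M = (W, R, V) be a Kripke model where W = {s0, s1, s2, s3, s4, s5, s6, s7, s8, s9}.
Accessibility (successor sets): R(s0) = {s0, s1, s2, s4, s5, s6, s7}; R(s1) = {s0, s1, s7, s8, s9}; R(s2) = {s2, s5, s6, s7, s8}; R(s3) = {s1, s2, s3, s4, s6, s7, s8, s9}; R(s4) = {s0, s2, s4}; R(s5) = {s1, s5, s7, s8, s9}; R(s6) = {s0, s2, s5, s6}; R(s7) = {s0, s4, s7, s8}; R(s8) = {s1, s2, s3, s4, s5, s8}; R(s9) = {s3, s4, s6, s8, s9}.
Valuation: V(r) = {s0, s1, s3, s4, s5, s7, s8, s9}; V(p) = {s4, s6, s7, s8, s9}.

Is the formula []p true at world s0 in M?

No

Recall that []ψ holds at a world iff ψ holds at every accessible world, and <>ψ holds iff ψ holds at some accessible world.
At s0: []p requires p at every successor {s0, s1, s2, s4, s5, s6, s7}.
  p fails at s0, so []p is false at s0.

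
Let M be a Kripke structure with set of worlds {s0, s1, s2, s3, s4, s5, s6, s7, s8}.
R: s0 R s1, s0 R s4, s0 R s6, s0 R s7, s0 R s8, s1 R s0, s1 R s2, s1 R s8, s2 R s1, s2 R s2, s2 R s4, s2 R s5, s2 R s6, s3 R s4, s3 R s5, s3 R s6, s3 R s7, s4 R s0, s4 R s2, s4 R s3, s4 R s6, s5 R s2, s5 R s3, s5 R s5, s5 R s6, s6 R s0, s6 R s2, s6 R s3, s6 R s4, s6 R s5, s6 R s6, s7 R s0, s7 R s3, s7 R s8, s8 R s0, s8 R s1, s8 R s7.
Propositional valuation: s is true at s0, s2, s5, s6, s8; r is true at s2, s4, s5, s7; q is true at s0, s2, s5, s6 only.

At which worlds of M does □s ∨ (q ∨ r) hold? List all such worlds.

Let φ = □s ∨ (q ∨ r). Evaluate φ at each world:
  s0 (successors {s1, s4, s6, s7, s8}): φ is true.
  s1 (successors {s0, s2, s8}): φ is true.
  s2 (successors {s1, s2, s4, s5, s6}): φ is true.
  s3 (successors {s4, s5, s6, s7}): φ is false.
  s4 (successors {s0, s2, s3, s6}): φ is true.
  s5 (successors {s2, s3, s5, s6}): φ is true.
  s6 (successors {s0, s2, s3, s4, s5, s6}): φ is true.
  s7 (successors {s0, s3, s8}): φ is true.
  s8 (successors {s0, s1, s7}): φ is false.
For instance, at s7:
  At s7: □s is false, q ∨ r is true, so □s ∨ (q ∨ r) is true.
    At s7: □s requires s at every successor {s0, s3, s8}.
      s fails at s3, so □s is false at s7.
Satisfying worlds: {s0, s1, s2, s4, s5, s6, s7}

s0, s1, s2, s4, s5, s6, s7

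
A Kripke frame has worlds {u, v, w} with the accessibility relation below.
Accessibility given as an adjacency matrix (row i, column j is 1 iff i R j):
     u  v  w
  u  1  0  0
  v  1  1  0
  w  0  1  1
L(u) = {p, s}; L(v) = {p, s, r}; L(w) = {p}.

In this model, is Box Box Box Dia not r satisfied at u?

Yes

At u: Box Box Box Dia not r requires Box Box Dia not r at every successor {u}.
    At u: Box Box Dia not r requires Box Dia not r at every successor {u}.
      At u: Box Dia not r is true.
    So Box Box Dia not r is true at u.
So Box Box Box Dia not r is true at u.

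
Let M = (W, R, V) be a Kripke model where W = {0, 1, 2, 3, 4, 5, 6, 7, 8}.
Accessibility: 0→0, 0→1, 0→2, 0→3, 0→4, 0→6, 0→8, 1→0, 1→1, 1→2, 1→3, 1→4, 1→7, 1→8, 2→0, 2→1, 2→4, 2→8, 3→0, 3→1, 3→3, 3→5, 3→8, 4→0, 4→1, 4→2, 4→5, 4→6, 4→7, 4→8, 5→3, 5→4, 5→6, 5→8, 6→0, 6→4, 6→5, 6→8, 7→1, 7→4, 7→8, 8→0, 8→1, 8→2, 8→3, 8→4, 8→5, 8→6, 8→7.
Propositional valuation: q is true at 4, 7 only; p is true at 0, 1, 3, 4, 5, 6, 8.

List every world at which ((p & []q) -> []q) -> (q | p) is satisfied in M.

0, 1, 3, 4, 5, 6, 7, 8

Recall that []ψ holds at a world iff ψ holds at every accessible world, and <>ψ holds iff ψ holds at some accessible world.
Let φ = ((p & []q) -> []q) -> (q | p). Evaluate φ at each world:
  0 (successors {0, 1, 2, 3, 4, 6, 8}): φ is true.
  1 (successors {0, 1, 2, 3, 4, 7, 8}): φ is true.
  2 (successors {0, 1, 4, 8}): φ is false.
  3 (successors {0, 1, 3, 5, 8}): φ is true.
  4 (successors {0, 1, 2, 5, 6, 7, 8}): φ is true.
  5 (successors {3, 4, 6, 8}): φ is true.
  6 (successors {0, 4, 5, 8}): φ is true.
  7 (successors {1, 4, 8}): φ is true.
  8 (successors {0, 1, 2, 3, 4, 5, 6, 7}): φ is true.
For instance, at 5:
  At 5: (p & []q) -> []q is true, q | p is true, so ((p & []q) -> []q) -> (q | p) is true.
    At 5: p & []q is false, []q is false, so (p & []q) -> []q is true.
      At 5: p is true, []q is false, so p & []q is false.
      At 5: []q requires q at every successor {3, 4, 6, 8}.
        q fails at 3, so []q is false at 5.
Satisfying worlds: {0, 1, 3, 4, 5, 6, 7, 8}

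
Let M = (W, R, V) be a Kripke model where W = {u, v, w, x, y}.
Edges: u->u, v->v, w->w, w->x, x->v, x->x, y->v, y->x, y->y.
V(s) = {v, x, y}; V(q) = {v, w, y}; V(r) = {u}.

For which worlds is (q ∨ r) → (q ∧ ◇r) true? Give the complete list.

x

Recall that ◇ψ holds at a world iff ψ holds at some accessible world.
Let φ = (q ∨ r) → (q ∧ ◇r). Evaluate φ at each world:
  u (successors {u}): φ is false.
  v (successors {v}): φ is false.
  w (successors {w, x}): φ is false.
  x (successors {v, x}): φ is true.
  y (successors {v, x, y}): φ is false.
For instance, at v:
  At v: q ∨ r is true, q ∧ ◇r is false, so (q ∨ r) → (q ∧ ◇r) is false.
    At v: q is true, ◇r is false, so q ∧ ◇r is false.
      At v: ◇r requires r at some successor in {v}.
        At v: r is false.
      So ◇r is false at v.
Satisfying worlds: {x}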